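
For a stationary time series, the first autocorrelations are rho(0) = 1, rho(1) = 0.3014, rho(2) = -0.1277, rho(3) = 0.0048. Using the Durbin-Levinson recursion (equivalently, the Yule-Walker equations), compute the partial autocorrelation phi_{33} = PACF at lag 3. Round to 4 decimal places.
\phi_{33} = 0.1459

The PACF at lag k is phi_{kk}, the last component of the solution
to the Yule-Walker system G_k phi = r_k where
  (G_k)_{ij} = rho(|i - j|), (r_k)_i = rho(i), i,j = 1..k.
Equivalently, Durbin-Levinson gives phi_{kk} iteratively:
  phi_{11} = rho(1)
  phi_{kk} = [rho(k) - sum_{j=1..k-1} phi_{k-1,j} rho(k-j)]
            / [1 - sum_{j=1..k-1} phi_{k-1,j} rho(j)],
  phi_{k,j} = phi_{k-1,j} - phi_{kk} phi_{k-1,k-j},  j = 1..k-1.
Step k = 1:
  phi_11 = rho(1) = 0.3014.
Step k = 2:
  phi_22 = [rho(2) - phi_11 rho(1)] / [1 - phi_11 rho(1)] = [-0.1277 - (0.3014)(0.3014)] / [1 - (0.3014)(0.3014)]
         = -0.21854196 / 0.90915804 = -0.240378.
  Update: phi_21 = phi_11 - phi_22 phi_11 = 0.3014 - (-0.240378)(0.3014) = 0.37385.
Step k = 3:
  phi_33 = [rho(3) - phi_21 rho(2) - phi_22 rho(1)] / [1 - phi_21 rho(1) - phi_22 rho(2)]
    numerator   = 0.0048 - (0.37385)(-0.1277) - (-0.240378)(0.3014) = 0.1249907
    denominator = 1 - (0.37385)(0.3014) - (-0.240378)(-0.1277) = 0.85662527
  phi_33 = 0.1249907 / 0.85662527 = 0.1459.
Therefore phi_{33} = 0.1459.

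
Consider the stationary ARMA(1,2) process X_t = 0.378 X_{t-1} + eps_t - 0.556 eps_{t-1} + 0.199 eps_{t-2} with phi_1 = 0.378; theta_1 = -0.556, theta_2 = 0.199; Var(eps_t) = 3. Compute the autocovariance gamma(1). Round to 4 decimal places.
\gamma(1) = -0.5814

Multiply the model equation by X_{t-k} and take expectations. With theta_0 = psi_0 = 1 and psi_j the MA(infinity) weights, this gives
  gamma(k) - sum_i phi_i gamma(k-i) = c_k,
  c_k = sigma^2 * sum_{j=k..q} theta_j psi_{j-k}   (c_k = 0 for k > q),
using gamma(-m) = gamma(m).
psi-weights needed (psi_j = theta_j + sum_i phi_i psi_{j-i}):
  psi_1 = theta_1 + phi_1 = -0.556 + (0.378) = -0.178
  psi_2 = theta_2 + phi_1 psi_1 = 0.199 + (0.378)(-0.178) = 0.131716
Right-hand sides:
  c_0 = sigma^2 (1 + theta_1 psi_1 + theta_2 psi_2) = 3 * (1 + (-0.556)(-0.178) + (0.199)(0.131716)) = 3 * 1.125179 = 3.375538
  c_1 = sigma^2 (theta_1 + theta_2 psi_1) = 3 * (-0.556 + (0.199)(-0.178)) = -1.774266
  c_2 = sigma^2 theta_2 = 3 * (0.199) = 0.597
Equations for k = 0 and k = 1 (AR order 1):
  gamma(0) = phi_1 gamma(1) + c_0
  gamma(1) = phi_1 gamma(0) + c_1
Substituting the second into the first: gamma(0) (1 - phi_1^2) = c_0 + phi_1 c_1, so
  gamma(0) = (c_0 + phi_1 c_1) / (1 - phi_1^2) = (3.375538 + (0.378)(-1.774266)) / (1 - (0.378)^2) = 2.704866 / 0.857116 = 3.155776.
  gamma(1) = phi_1 gamma(0) + c_1 = (0.378)(3.155776) + (-1.774266) = -0.581383.
Therefore gamma(1) = -0.5814 (to 4 decimal places).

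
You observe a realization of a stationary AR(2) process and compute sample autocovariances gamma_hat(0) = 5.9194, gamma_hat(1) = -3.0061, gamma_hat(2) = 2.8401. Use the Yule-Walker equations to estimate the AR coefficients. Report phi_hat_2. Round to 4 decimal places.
\hat\phi_{2} = 0.2990

The Yule-Walker equations for an AR(p) process read, in matrix form,
  Gamma_p phi = r_p,   with   (Gamma_p)_{ij} = gamma(|i - j|),
                       (r_p)_i = gamma(i),   i,j = 1..p.
Substitute the sample gammas (Toeplitz matrix and right-hand side of size 2):
  Gamma_p = [[5.9194, -3.0061], [-3.0061, 5.9194]]
  r_p     = [-3.0061, 2.8401]
Written out:
  5.9194 phi_1 - 3.0061 phi_2 = -3.0061
  -3.0061 phi_1 + 5.9194 phi_2 = 2.8401
Solve by Cramer's rule:
  det = gamma(0)^2 - gamma(1)^2 = (5.9194)^2 - (-3.0061)^2 = 35.03929636 - 9.03663721 = 26.00265915
  phi_hat_1 = [gamma(1) gamma(0) - gamma(1) gamma(2)] / det = [(-3.0061)(5.9194) - (-3.0061)(2.8401)] / 26.00265915 = -9.25668373 / 26.00265915 = -0.356
  phi_hat_2 = [gamma(0) gamma(2) - gamma(1)^2] / det = [(5.9194)(2.8401) - (-3.0061)^2] / 26.00265915 = 7.77505073 / 26.00265915 = 0.299
So phi_hat = [-0.3560, 0.2990].
Therefore phi_hat_2 = 0.2990.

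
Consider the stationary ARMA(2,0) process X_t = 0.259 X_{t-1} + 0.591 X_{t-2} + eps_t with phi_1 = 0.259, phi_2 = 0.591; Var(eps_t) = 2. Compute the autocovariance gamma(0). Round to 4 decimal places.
\gamma(0) = 5.1312

Multiply the model equation by X_{t-k} and take expectations. With theta_0 = psi_0 = 1 and psi_j the MA(infinity) weights, this gives
  gamma(k) - sum_i phi_i gamma(k-i) = c_k,
  c_k = sigma^2 * sum_{j=k..q} theta_j psi_{j-k}   (c_k = 0 for k > q),
using gamma(-m) = gamma(m).
Pure AR (q = 0): c_0 = sigma^2 = 2, c_k = 0 for k >= 1.
Equations for k = 0, 1, 2 (AR order 2, c_2 = 0):
  (E0) gamma(0) = phi_1 gamma(1) + phi_2 gamma(2) + c_0
  (E1) gamma(1) = phi_1 gamma(0) + phi_2 gamma(1) + c_1
  (E2) gamma(2) = phi_1 gamma(1) + phi_2 gamma(0)
From (E1): gamma(1) = A gamma(0) + B with
  A = phi_1 / (1 - phi_2) = 0.259 / 0.409 = 0.633252,   B = c_1 / (1 - phi_2) = 0 / 0.409 = 0.
Insert (E2) into (E0): gamma(0) (1 - phi_2^2) = phi_1 (1 + phi_2) gamma(1) + c_0.
  phi_1 (1 + phi_2) = (0.259)(1.591) = 0.412069,   1 - phi_2^2 = 0.650719.
Replace gamma(1) by A gamma(0) + B and collect gamma(0):
  gamma(0) [0.650719 - (0.412069)(0.633252)] = c_0 = 2
  gamma(0) * 0.389776 = 2
  gamma(0) = 2 / 0.389776 = 5.131158.
Therefore gamma(0) = 5.1312 (to 4 decimal places).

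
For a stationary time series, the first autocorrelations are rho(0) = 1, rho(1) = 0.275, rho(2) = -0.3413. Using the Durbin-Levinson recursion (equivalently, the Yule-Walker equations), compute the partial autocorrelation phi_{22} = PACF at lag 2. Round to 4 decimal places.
\phi_{22} = -0.4510

The PACF at lag k is phi_{kk}, the last component of the solution
to the Yule-Walker system G_k phi = r_k where
  (G_k)_{ij} = rho(|i - j|), (r_k)_i = rho(i), i,j = 1..k.
Equivalently, Durbin-Levinson gives phi_{kk} iteratively:
  phi_{11} = rho(1)
  phi_{kk} = [rho(k) - sum_{j=1..k-1} phi_{k-1,j} rho(k-j)]
            / [1 - sum_{j=1..k-1} phi_{k-1,j} rho(j)],
  phi_{k,j} = phi_{k-1,j} - phi_{kk} phi_{k-1,k-j},  j = 1..k-1.
Step k = 1:
  phi_11 = rho(1) = 0.275.
Step k = 2:
  phi_22 = [rho(2) - phi_11 rho(1)] / [1 - phi_11 rho(1)] = [-0.3413 - (0.275)(0.275)] / [1 - (0.275)(0.275)]
         = -0.416925 / 0.924375 = -0.451.
Therefore phi_{22} = -0.4510.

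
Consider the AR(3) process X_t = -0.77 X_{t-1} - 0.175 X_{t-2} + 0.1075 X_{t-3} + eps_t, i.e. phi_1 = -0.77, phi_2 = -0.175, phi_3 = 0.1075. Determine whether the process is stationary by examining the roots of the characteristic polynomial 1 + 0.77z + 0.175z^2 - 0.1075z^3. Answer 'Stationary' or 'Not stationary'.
\text{Stationary}

The AR(p) characteristic polynomial is P(z) = 1 + 0.77z + 0.175z^2 - 0.1075z^3.
Stationarity requires all roots to lie outside the unit circle, i.e. |z| > 1 for every root.
Degree 3: look for a simple real root z0 first, then factor out (1 - z/z0) and solve the remaining quadratic.
Testing z0 = 4: P(4) = 1 + (0.77)(4) + (0.175)(4)^2 + (-0.1075)(4)^3
  = 1 + (3.08) + (2.8) + (-6.88) = 0.  So z_0 = 4 is a root, |z_0| = 4.
Divide out the factor (1 - 0.25 z) = (1 - z/z0) (since 1/z0 = 0.25):
  P(z) = (1 - 0.25 z)(1 + (1.02) z + (0.43) z^2)
  [check: z-coef 1.02 - (0.25) = 0.77; z^2-coef 0.43 - (0.25)(1.02) = 0.175; z^3-coef -(0.25)(0.43) = -0.1075.]
Remaining roots from the quadratic factor 1 + (1.02) z + (0.43) z^2:
  Set 1 + (1.02) z + (0.43) z^2 = 0, i.e. a z^2 + b z + c = 0 with a = 0.43, b = 1.02, c = 1.
  Discriminant D = b^2 - 4ac = (1.02)^2 - 4*(0.43)*1 = 1.0404 - (1.72) = -0.6796.
  D < 0, so the roots are the complex-conjugate pair z = (-b +/- i sqrt(-D)) / (2a) = -1.186 +/- 0.9586i.
  For a conjugate pair |z|^2 = z * conj(z) = (product of roots) = c/a = 1/(0.43) = 2.325581, so |z| = sqrt(2.325581) = 1.525 for both roots.
Moduli of all roots: 4.0000, 1.5250, 1.5250.
All moduli strictly greater than 1? Yes.
Verdict: Stationary.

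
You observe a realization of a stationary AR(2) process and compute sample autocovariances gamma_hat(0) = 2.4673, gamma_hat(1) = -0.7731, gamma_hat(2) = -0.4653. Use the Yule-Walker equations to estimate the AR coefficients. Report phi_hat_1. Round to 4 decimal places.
\hat\phi_{1} = -0.4130

The Yule-Walker equations for an AR(p) process read, in matrix form,
  Gamma_p phi = r_p,   with   (Gamma_p)_{ij} = gamma(|i - j|),
                       (r_p)_i = gamma(i),   i,j = 1..p.
Substitute the sample gammas (Toeplitz matrix and right-hand side of size 2):
  Gamma_p = [[2.4673, -0.7731], [-0.7731, 2.4673]]
  r_p     = [-0.7731, -0.4653]
Written out:
  2.4673 phi_1 - 0.7731 phi_2 = -0.7731
  -0.7731 phi_1 + 2.4673 phi_2 = -0.4653
Solve by Cramer's rule:
  det = gamma(0)^2 - gamma(1)^2 = (2.4673)^2 - (-0.7731)^2 = 6.08756929 - 0.59768361 = 5.48988568
  phi_hat_1 = [gamma(1) gamma(0) - gamma(1) gamma(2)] / det = [(-0.7731)(2.4673) - (-0.7731)(-0.4653)] / 5.48988568 = -2.26719306 / 5.48988568 = -0.413
  phi_hat_2 = [gamma(0) gamma(2) - gamma(1)^2] / det = [(2.4673)(-0.4653) - (-0.7731)^2] / 5.48988568 = -1.7457183 / 5.48988568 = -0.318
So phi_hat = [-0.4130, -0.3180].
Therefore phi_hat_1 = -0.4130.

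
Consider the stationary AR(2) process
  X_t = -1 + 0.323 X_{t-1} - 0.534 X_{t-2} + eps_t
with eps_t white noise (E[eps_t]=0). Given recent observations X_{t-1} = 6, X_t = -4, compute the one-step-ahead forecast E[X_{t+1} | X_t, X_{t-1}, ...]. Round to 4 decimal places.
E[X_{t+1} \mid \mathcal F_t] = -5.4960

For an AR(p) model X_t = c + sum_i phi_i X_{t-i} + eps_t, the
one-step-ahead conditional mean is
  E[X_{t+1} | X_t, ...] = c + sum_i phi_i X_{t+1-i}.
Substitute known values:
  E[X_{t+1} | ...] = -1 + (0.323) * (-4) + (-0.534) * (6)
                   = -5.4960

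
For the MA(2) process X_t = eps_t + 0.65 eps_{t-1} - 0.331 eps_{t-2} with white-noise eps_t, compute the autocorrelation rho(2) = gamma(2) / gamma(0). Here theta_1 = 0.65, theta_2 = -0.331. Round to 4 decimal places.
\rho(2) = -0.2160

For an MA(q) process with theta_0 = 1, the autocovariance is
  gamma(k) = sigma^2 * sum_{i=0..q-k} theta_i * theta_{i+k},
and rho(k) = gamma(k) / gamma(0). Sigma^2 cancels.
  numerator   = (1)*(-0.331) = -0.331.
  denominator = (1)^2 + (0.65)^2 + (-0.331)^2 = 1.532061.
  rho(2) = -0.331 / 1.532061 = -0.2160.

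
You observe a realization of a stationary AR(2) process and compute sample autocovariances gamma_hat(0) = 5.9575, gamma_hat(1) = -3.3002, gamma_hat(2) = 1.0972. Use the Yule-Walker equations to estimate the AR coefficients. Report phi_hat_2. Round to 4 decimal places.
\hat\phi_{2} = -0.1770

The Yule-Walker equations for an AR(p) process read, in matrix form,
  Gamma_p phi = r_p,   with   (Gamma_p)_{ij} = gamma(|i - j|),
                       (r_p)_i = gamma(i),   i,j = 1..p.
Substitute the sample gammas (Toeplitz matrix and right-hand side of size 2):
  Gamma_p = [[5.9575, -3.3002], [-3.3002, 5.9575]]
  r_p     = [-3.3002, 1.0972]
Written out:
  5.9575 phi_1 - 3.3002 phi_2 = -3.3002
  -3.3002 phi_1 + 5.9575 phi_2 = 1.0972
Solve by Cramer's rule:
  det = gamma(0)^2 - gamma(1)^2 = (5.9575)^2 - (-3.3002)^2 = 35.49180625 - 10.89132004 = 24.60048621
  phi_hat_1 = [gamma(1) gamma(0) - gamma(1) gamma(2)] / det = [(-3.3002)(5.9575) - (-3.3002)(1.0972)] / 24.60048621 = -16.03996206 / 24.60048621 = -0.652
  phi_hat_2 = [gamma(0) gamma(2) - gamma(1)^2] / det = [(5.9575)(1.0972) - (-3.3002)^2] / 24.60048621 = -4.35475104 / 24.60048621 = -0.177
So phi_hat = [-0.6520, -0.1770].
Therefore phi_hat_2 = -0.1770.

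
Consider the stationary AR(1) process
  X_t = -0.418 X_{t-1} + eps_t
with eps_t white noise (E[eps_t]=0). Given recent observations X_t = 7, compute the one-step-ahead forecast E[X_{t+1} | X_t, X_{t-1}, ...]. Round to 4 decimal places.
E[X_{t+1} \mid \mathcal F_t] = -2.9260

For an AR(p) model X_t = c + sum_i phi_i X_{t-i} + eps_t, the
one-step-ahead conditional mean is
  E[X_{t+1} | X_t, ...] = c + sum_i phi_i X_{t+1-i}.
Substitute known values:
  E[X_{t+1} | ...] = (-0.418) * (7)
                   = -2.9260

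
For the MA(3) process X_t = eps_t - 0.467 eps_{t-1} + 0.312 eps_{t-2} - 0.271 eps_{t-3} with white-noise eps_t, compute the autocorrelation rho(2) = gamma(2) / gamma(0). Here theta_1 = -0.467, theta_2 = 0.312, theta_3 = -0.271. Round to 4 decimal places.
\rho(2) = 0.3158

For an MA(q) process with theta_0 = 1, the autocovariance is
  gamma(k) = sigma^2 * sum_{i=0..q-k} theta_i * theta_{i+k},
and rho(k) = gamma(k) / gamma(0). Sigma^2 cancels.
  numerator   = (1)*(0.312) + (-0.467)*(-0.271) = 0.438557.
  denominator = (1)^2 + (-0.467)^2 + (0.312)^2 + (-0.271)^2 = 1.388874.
  rho(2) = 0.438557 / 1.388874 = 0.3158.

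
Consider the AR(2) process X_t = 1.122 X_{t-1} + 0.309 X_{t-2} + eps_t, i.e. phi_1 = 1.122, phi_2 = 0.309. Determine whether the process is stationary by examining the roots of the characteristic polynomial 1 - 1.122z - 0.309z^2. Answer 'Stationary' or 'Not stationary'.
\text{Not stationary}

The AR(p) characteristic polynomial is P(z) = 1 - 1.122z - 0.309z^2.
Stationarity requires all roots to lie outside the unit circle, i.e. |z| > 1 for every root.
Set 1 + (-1.122) z + (-0.309) z^2 = 0, i.e. a z^2 + b z + c = 0 with a = -0.309, b = -1.122, c = 1.
Discriminant D = b^2 - 4ac = (-1.122)^2 - 4*(-0.309)*1 = 1.258884 - (-1.236) = 2.494884.
D >= 0, so the roots are real: z = (-b +/- sqrt(D)) / (2a) = (1.122 +/- 1.57952) / (-0.618).
  z_1 = (1.122 + 1.57952) / (-0.618) = -4.3714,   |z_1| = 4.3714.
  z_2 = (1.122 - 1.57952) / (-0.618) = 0.7403,   |z_2| = 0.7403.
Moduli of all roots: 4.3714, 0.7403.
All moduli strictly greater than 1? No.
Verdict: Not stationary.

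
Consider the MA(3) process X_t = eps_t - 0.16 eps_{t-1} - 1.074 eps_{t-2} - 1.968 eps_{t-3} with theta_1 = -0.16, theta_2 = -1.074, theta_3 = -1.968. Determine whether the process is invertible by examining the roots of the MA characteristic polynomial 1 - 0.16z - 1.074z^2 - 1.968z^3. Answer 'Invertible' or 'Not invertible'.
\text{Not invertible}

The MA(q) characteristic polynomial is P(z) = 1 - 0.16z - 1.074z^2 - 1.968z^3.
Invertibility requires all roots to lie outside the unit circle, i.e. |z| > 1 for every root.
Degree 3: look for a simple real root z0 first, then factor out (1 - z/z0) and solve the remaining quadratic.
Testing z0 = 0.625: P(0.625) = 1 + (-0.16)(0.625) + (-1.074)(0.625)^2 + (-1.968)(0.625)^3
  = 1 + (-0.1) + (-0.419531) + (-0.480469) = 0.  So z_0 = 0.625 is a root, |z_0| = 0.625.
Divide out the factor (1 - 1.6 z) = (1 - z/z0) (since 1/z0 = 1.6):
  P(z) = (1 - 1.6 z)(1 + (1.44) z + (1.23) z^2)
  [check: z-coef 1.44 - (1.6) = -0.16; z^2-coef 1.23 - (1.6)(1.44) = -1.074; z^3-coef -(1.6)(1.23) = -1.968.]
Remaining roots from the quadratic factor 1 + (1.44) z + (1.23) z^2:
  Set 1 + (1.44) z + (1.23) z^2 = 0, i.e. a z^2 + b z + c = 0 with a = 1.23, b = 1.44, c = 1.
  Discriminant D = b^2 - 4ac = (1.44)^2 - 4*(1.23)*1 = 2.0736 - (4.92) = -2.8464.
  D < 0, so the roots are the complex-conjugate pair z = (-b +/- i sqrt(-D)) / (2a) = -0.5854 +/- 0.6858i.
  For a conjugate pair |z|^2 = z * conj(z) = (product of roots) = c/a = 1/(1.23) = 0.813008, so |z| = sqrt(0.813008) = 0.9017 for both roots.
Moduli of all roots: 0.6250, 0.9017, 0.9017.
All moduli strictly greater than 1? No.
Verdict: Not invertible.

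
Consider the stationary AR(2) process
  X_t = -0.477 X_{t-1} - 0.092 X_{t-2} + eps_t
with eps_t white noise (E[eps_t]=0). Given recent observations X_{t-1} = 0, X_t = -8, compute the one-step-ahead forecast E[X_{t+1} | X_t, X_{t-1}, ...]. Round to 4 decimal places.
E[X_{t+1} \mid \mathcal F_t] = 3.8160

For an AR(p) model X_t = c + sum_i phi_i X_{t-i} + eps_t, the
one-step-ahead conditional mean is
  E[X_{t+1} | X_t, ...] = c + sum_i phi_i X_{t+1-i}.
Substitute known values:
  E[X_{t+1} | ...] = (-0.477) * (-8) + (-0.092) * (0)
                   = 3.8160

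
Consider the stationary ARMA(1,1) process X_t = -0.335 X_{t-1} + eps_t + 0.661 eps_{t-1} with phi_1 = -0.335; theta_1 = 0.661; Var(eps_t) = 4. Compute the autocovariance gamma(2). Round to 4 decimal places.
\gamma(2) = -0.3831

Multiply the model equation by X_{t-k} and take expectations. With theta_0 = psi_0 = 1 and psi_j the MA(infinity) weights, this gives
  gamma(k) - sum_i phi_i gamma(k-i) = c_k,
  c_k = sigma^2 * sum_{j=k..q} theta_j psi_{j-k}   (c_k = 0 for k > q),
using gamma(-m) = gamma(m).
psi-weights needed (psi_j = theta_j + sum_i phi_i psi_{j-i}):
  psi_1 = theta_1 + phi_1 = 0.661 + (-0.335) = 0.326
Right-hand sides:
  c_0 = sigma^2 (1 + theta_1 psi_1) = 4 * (1 + (0.661)(0.326)) = 4 * 1.215486 = 4.861944
  c_1 = sigma^2 theta_1 = 4 * (0.661) = 2.644
  c_2 = 0
Equations for k = 0 and k = 1 (AR order 1):
  gamma(0) = phi_1 gamma(1) + c_0
  gamma(1) = phi_1 gamma(0) + c_1
Substituting the second into the first: gamma(0) (1 - phi_1^2) = c_0 + phi_1 c_1, so
  gamma(0) = (c_0 + phi_1 c_1) / (1 - phi_1^2) = (4.861944 + (-0.335)(2.644)) / (1 - (-0.335)^2) = 3.976204 / 0.887775 = 4.478842.
  gamma(1) = phi_1 gamma(0) + c_1 = (-0.335)(4.478842) + (2.644) = 1.143588.
For k = 2 (> q): gamma(2) = phi_1 gamma(1) = (-0.335)(1.143588) = -0.383102.
Therefore gamma(2) = -0.3831 (to 4 decimal places).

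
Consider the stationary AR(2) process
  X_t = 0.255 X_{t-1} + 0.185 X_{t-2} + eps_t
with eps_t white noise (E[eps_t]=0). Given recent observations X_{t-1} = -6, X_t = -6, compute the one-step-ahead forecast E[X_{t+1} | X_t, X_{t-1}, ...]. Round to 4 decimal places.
E[X_{t+1} \mid \mathcal F_t] = -2.6400

For an AR(p) model X_t = c + sum_i phi_i X_{t-i} + eps_t, the
one-step-ahead conditional mean is
  E[X_{t+1} | X_t, ...] = c + sum_i phi_i X_{t+1-i}.
Substitute known values:
  E[X_{t+1} | ...] = (0.255) * (-6) + (0.185) * (-6)
                   = -2.6400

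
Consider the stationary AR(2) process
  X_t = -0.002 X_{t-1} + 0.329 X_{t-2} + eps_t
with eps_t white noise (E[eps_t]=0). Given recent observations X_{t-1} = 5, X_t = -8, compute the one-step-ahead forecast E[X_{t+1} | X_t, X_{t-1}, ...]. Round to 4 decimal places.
E[X_{t+1} \mid \mathcal F_t] = 1.6610

For an AR(p) model X_t = c + sum_i phi_i X_{t-i} + eps_t, the
one-step-ahead conditional mean is
  E[X_{t+1} | X_t, ...] = c + sum_i phi_i X_{t+1-i}.
Substitute known values:
  E[X_{t+1} | ...] = (-0.002) * (-8) + (0.329) * (5)
                   = 1.6610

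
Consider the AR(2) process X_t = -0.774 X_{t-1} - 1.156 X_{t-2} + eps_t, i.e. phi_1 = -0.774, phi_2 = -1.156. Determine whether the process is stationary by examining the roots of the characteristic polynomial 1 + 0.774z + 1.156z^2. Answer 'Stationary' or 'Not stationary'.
\text{Not stationary}

The AR(p) characteristic polynomial is P(z) = 1 + 0.774z + 1.156z^2.
Stationarity requires all roots to lie outside the unit circle, i.e. |z| > 1 for every root.
Set 1 + (0.774) z + (1.156) z^2 = 0, i.e. a z^2 + b z + c = 0 with a = 1.156, b = 0.774, c = 1.
Discriminant D = b^2 - 4ac = (0.774)^2 - 4*(1.156)*1 = 0.599076 - (4.624) = -4.024924.
D < 0, so the roots are the complex-conjugate pair z = (-b +/- i sqrt(-D)) / (2a) = -0.3348 +/- 0.8677i.
For a conjugate pair |z|^2 = z * conj(z) = (product of roots) = c/a = 1/(1.156) = 0.865052, so |z| = sqrt(0.865052) = 0.9301 for both roots.
Moduli of all roots: 0.9301, 0.9301.
All moduli strictly greater than 1? No.
Verdict: Not stationary.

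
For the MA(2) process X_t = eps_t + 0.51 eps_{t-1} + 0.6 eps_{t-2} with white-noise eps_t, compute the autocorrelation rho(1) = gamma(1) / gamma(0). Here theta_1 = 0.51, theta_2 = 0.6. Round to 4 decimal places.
\rho(1) = 0.5037

For an MA(q) process with theta_0 = 1, the autocovariance is
  gamma(k) = sigma^2 * sum_{i=0..q-k} theta_i * theta_{i+k},
and rho(k) = gamma(k) / gamma(0). Sigma^2 cancels.
  numerator   = (1)*(0.51) + (0.51)*(0.6) = 0.816.
  denominator = (1)^2 + (0.51)^2 + (0.6)^2 = 1.6201.
  rho(1) = 0.816 / 1.6201 = 0.5037.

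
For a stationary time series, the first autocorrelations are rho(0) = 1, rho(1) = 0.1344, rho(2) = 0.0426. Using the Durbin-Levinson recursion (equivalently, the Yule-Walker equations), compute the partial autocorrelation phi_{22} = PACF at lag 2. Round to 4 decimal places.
\phi_{22} = 0.0250

The PACF at lag k is phi_{kk}, the last component of the solution
to the Yule-Walker system G_k phi = r_k where
  (G_k)_{ij} = rho(|i - j|), (r_k)_i = rho(i), i,j = 1..k.
Equivalently, Durbin-Levinson gives phi_{kk} iteratively:
  phi_{11} = rho(1)
  phi_{kk} = [rho(k) - sum_{j=1..k-1} phi_{k-1,j} rho(k-j)]
            / [1 - sum_{j=1..k-1} phi_{k-1,j} rho(j)],
  phi_{k,j} = phi_{k-1,j} - phi_{kk} phi_{k-1,k-j},  j = 1..k-1.
Step k = 1:
  phi_11 = rho(1) = 0.1344.
Step k = 2:
  phi_22 = [rho(2) - phi_11 rho(1)] / [1 - phi_11 rho(1)] = [0.0426 - (0.1344)(0.1344)] / [1 - (0.1344)(0.1344)]
         = 0.02453664 / 0.98193664 = 0.025.
Therefore phi_{22} = 0.0250.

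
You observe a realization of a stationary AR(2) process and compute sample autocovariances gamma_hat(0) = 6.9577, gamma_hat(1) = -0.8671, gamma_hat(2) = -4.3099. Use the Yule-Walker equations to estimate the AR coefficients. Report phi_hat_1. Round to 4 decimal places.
\hat\phi_{1} = -0.2050

The Yule-Walker equations for an AR(p) process read, in matrix form,
  Gamma_p phi = r_p,   with   (Gamma_p)_{ij} = gamma(|i - j|),
                       (r_p)_i = gamma(i),   i,j = 1..p.
Substitute the sample gammas (Toeplitz matrix and right-hand side of size 2):
  Gamma_p = [[6.9577, -0.8671], [-0.8671, 6.9577]]
  r_p     = [-0.8671, -4.3099]
Written out:
  6.9577 phi_1 - 0.8671 phi_2 = -0.8671
  -0.8671 phi_1 + 6.9577 phi_2 = -4.3099
Solve by Cramer's rule:
  det = gamma(0)^2 - gamma(1)^2 = (6.9577)^2 - (-0.8671)^2 = 48.40958929 - 0.75186241 = 47.65772688
  phi_hat_1 = [gamma(1) gamma(0) - gamma(1) gamma(2)] / det = [(-0.8671)(6.9577) - (-0.8671)(-4.3099)] / 47.65772688 = -9.77013596 / 47.65772688 = -0.205
  phi_hat_2 = [gamma(0) gamma(2) - gamma(1)^2] / det = [(6.9577)(-4.3099) - (-0.8671)^2] / 47.65772688 = -30.73885364 / 47.65772688 = -0.645
So phi_hat = [-0.2050, -0.6450].
Therefore phi_hat_1 = -0.2050.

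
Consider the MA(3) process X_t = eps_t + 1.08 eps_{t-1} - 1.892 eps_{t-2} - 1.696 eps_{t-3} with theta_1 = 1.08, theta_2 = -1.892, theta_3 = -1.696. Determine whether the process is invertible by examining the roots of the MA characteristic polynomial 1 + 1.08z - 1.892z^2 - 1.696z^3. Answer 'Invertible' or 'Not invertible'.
\text{Not invertible}

The MA(q) characteristic polynomial is P(z) = 1 + 1.08z - 1.892z^2 - 1.696z^3.
Invertibility requires all roots to lie outside the unit circle, i.e. |z| > 1 for every root.
Degree 3: look for a simple real root z0 first, then factor out (1 - z/z0) and solve the remaining quadratic.
Testing z0 = -0.625: P(-0.625) = 1 + (1.08)(-0.625) + (-1.892)(-0.625)^2 + (-1.696)(-0.625)^3
  = 1 + (-0.675) + (-0.739062) + (0.414062) = 0.  So z_0 = -0.625 is a root, |z_0| = 0.625.
Divide out the factor (1 + 1.6 z) = (1 - z/z0) (since 1/z0 = -1.6):
  P(z) = (1 + 1.6 z)(1 + (-0.52) z + (-1.06) z^2)
  [check: z-coef -0.52 - (-1.6) = 1.08; z^2-coef -1.06 - (-1.6)(-0.52) = -1.892; z^3-coef -(-1.6)(-1.06) = -1.696.]
Remaining roots from the quadratic factor 1 + (-0.52) z + (-1.06) z^2:
  Set 1 + (-0.52) z + (-1.06) z^2 = 0, i.e. a z^2 + b z + c = 0 with a = -1.06, b = -0.52, c = 1.
  Discriminant D = b^2 - 4ac = (-0.52)^2 - 4*(-1.06)*1 = 0.2704 - (-4.24) = 4.5104.
  D >= 0, so the roots are real: z = (-b +/- sqrt(D)) / (2a) = (0.52 +/- 2.12377) / (-2.12).
    z_1 = (0.52 + 2.12377) / (-2.12) = -1.2471,   |z_1| = 1.2471.
    z_2 = (0.52 - 2.12377) / (-2.12) = 0.7565,   |z_2| = 0.7565.
Moduli of all roots: 0.6250, 1.2471, 0.7565.
All moduli strictly greater than 1? No.
Verdict: Not invertible.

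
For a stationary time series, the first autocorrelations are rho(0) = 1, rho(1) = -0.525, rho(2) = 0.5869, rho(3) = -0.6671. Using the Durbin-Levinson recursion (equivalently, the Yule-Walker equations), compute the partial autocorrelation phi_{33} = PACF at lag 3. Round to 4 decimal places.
\phi_{33} = -0.4500

The PACF at lag k is phi_{kk}, the last component of the solution
to the Yule-Walker system G_k phi = r_k where
  (G_k)_{ij} = rho(|i - j|), (r_k)_i = rho(i), i,j = 1..k.
Equivalently, Durbin-Levinson gives phi_{kk} iteratively:
  phi_{11} = rho(1)
  phi_{kk} = [rho(k) - sum_{j=1..k-1} phi_{k-1,j} rho(k-j)]
            / [1 - sum_{j=1..k-1} phi_{k-1,j} rho(j)],
  phi_{k,j} = phi_{k-1,j} - phi_{kk} phi_{k-1,k-j},  j = 1..k-1.
Step k = 1:
  phi_11 = rho(1) = -0.525.
Step k = 2:
  phi_22 = [rho(2) - phi_11 rho(1)] / [1 - phi_11 rho(1)] = [0.5869 - (-0.525)(-0.525)] / [1 - (-0.525)(-0.525)]
         = 0.311275 / 0.724375 = 0.429715.
  Update: phi_21 = phi_11 - phi_22 phi_11 = -0.525 - (0.429715)(-0.525) = -0.299399.
Step k = 3:
  phi_33 = [rho(3) - phi_21 rho(2) - phi_22 rho(1)] / [1 - phi_21 rho(1) - phi_22 rho(2)]
    numerator   = -0.6671 - (-0.299399)(0.5869) - (0.429715)(-0.525) = -0.26578193
    denominator = 1 - (-0.299399)(-0.525) - (0.429715)(0.5869) = 0.59061538
  phi_33 = -0.26578193 / 0.59061538 = -0.45.
Therefore phi_{33} = -0.4500.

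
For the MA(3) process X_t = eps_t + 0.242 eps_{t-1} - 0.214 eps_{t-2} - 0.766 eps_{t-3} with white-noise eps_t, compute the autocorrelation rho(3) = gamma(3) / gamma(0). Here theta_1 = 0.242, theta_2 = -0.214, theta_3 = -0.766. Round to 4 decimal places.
\rho(3) = -0.4530

For an MA(q) process with theta_0 = 1, the autocovariance is
  gamma(k) = sigma^2 * sum_{i=0..q-k} theta_i * theta_{i+k},
and rho(k) = gamma(k) / gamma(0). Sigma^2 cancels.
  numerator   = (1)*(-0.766) = -0.766.
  denominator = (1)^2 + (0.242)^2 + (-0.214)^2 + (-0.766)^2 = 1.691116.
  rho(3) = -0.766 / 1.691116 = -0.4530.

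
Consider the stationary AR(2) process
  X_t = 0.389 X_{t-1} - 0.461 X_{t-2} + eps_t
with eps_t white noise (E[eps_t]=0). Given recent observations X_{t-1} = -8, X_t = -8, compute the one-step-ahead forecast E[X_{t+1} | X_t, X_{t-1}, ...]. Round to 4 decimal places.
E[X_{t+1} \mid \mathcal F_t] = 0.5760

For an AR(p) model X_t = c + sum_i phi_i X_{t-i} + eps_t, the
one-step-ahead conditional mean is
  E[X_{t+1} | X_t, ...] = c + sum_i phi_i X_{t+1-i}.
Substitute known values:
  E[X_{t+1} | ...] = (0.389) * (-8) + (-0.461) * (-8)
                   = 0.5760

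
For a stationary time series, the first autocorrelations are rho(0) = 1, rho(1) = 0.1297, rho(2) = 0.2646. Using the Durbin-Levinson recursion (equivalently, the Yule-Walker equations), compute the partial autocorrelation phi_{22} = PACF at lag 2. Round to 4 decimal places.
\phi_{22} = 0.2520

The PACF at lag k is phi_{kk}, the last component of the solution
to the Yule-Walker system G_k phi = r_k where
  (G_k)_{ij} = rho(|i - j|), (r_k)_i = rho(i), i,j = 1..k.
Equivalently, Durbin-Levinson gives phi_{kk} iteratively:
  phi_{11} = rho(1)
  phi_{kk} = [rho(k) - sum_{j=1..k-1} phi_{k-1,j} rho(k-j)]
            / [1 - sum_{j=1..k-1} phi_{k-1,j} rho(j)],
  phi_{k,j} = phi_{k-1,j} - phi_{kk} phi_{k-1,k-j},  j = 1..k-1.
Step k = 1:
  phi_11 = rho(1) = 0.1297.
Step k = 2:
  phi_22 = [rho(2) - phi_11 rho(1)] / [1 - phi_11 rho(1)] = [0.2646 - (0.1297)(0.1297)] / [1 - (0.1297)(0.1297)]
         = 0.24777791 / 0.98317791 = 0.252.
Therefore phi_{22} = 0.2520.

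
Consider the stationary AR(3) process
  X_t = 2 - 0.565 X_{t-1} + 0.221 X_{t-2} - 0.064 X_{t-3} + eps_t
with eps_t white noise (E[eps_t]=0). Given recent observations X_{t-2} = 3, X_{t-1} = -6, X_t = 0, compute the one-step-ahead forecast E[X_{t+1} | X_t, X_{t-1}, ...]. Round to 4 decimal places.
E[X_{t+1} \mid \mathcal F_t] = 0.4820

For an AR(p) model X_t = c + sum_i phi_i X_{t-i} + eps_t, the
one-step-ahead conditional mean is
  E[X_{t+1} | X_t, ...] = c + sum_i phi_i X_{t+1-i}.
Substitute known values:
  E[X_{t+1} | ...] = 2 + (-0.565) * (0) + (0.221) * (-6) + (-0.064) * (3)
                   = 0.4820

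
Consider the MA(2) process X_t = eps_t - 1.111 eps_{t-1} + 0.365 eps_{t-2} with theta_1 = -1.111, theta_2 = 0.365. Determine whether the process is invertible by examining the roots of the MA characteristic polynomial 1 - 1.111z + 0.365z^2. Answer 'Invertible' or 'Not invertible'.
\text{Invertible}

The MA(q) characteristic polynomial is P(z) = 1 - 1.111z + 0.365z^2.
Invertibility requires all roots to lie outside the unit circle, i.e. |z| > 1 for every root.
Set 1 + (-1.111) z + (0.365) z^2 = 0, i.e. a z^2 + b z + c = 0 with a = 0.365, b = -1.111, c = 1.
Discriminant D = b^2 - 4ac = (-1.111)^2 - 4*(0.365)*1 = 1.234321 - (1.46) = -0.225679.
D < 0, so the roots are the complex-conjugate pair z = (-b +/- i sqrt(-D)) / (2a) = 1.5219 +/- 0.6508i.
For a conjugate pair |z|^2 = z * conj(z) = (product of roots) = c/a = 1/(0.365) = 2.739726, so |z| = sqrt(2.739726) = 1.6552 for both roots.
Moduli of all roots: 1.6552, 1.6552.
All moduli strictly greater than 1? Yes.
Verdict: Invertible.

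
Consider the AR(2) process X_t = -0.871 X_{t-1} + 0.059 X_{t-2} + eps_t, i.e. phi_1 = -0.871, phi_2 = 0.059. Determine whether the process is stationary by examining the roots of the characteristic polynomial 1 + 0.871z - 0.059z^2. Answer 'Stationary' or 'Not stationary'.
\text{Stationary}

The AR(p) characteristic polynomial is P(z) = 1 + 0.871z - 0.059z^2.
Stationarity requires all roots to lie outside the unit circle, i.e. |z| > 1 for every root.
Set 1 + (0.871) z + (-0.059) z^2 = 0, i.e. a z^2 + b z + c = 0 with a = -0.059, b = 0.871, c = 1.
Discriminant D = b^2 - 4ac = (0.871)^2 - 4*(-0.059)*1 = 0.758641 - (-0.236) = 0.994641.
D >= 0, so the roots are real: z = (-b +/- sqrt(D)) / (2a) = (-0.871 +/- 0.997317) / (-0.118).
  z_1 = (-0.871 + 0.997317) / (-0.118) = -1.0705,   |z_1| = 1.0705.
  z_2 = (-0.871 - 0.997317) / (-0.118) = 15.8332,   |z_2| = 15.8332.
Moduli of all roots: 1.0705, 15.8332.
All moduli strictly greater than 1? Yes.
Verdict: Stationary.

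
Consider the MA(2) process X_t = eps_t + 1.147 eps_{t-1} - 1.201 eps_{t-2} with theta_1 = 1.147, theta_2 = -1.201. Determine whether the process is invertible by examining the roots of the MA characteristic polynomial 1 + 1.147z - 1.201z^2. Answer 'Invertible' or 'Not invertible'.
\text{Not invertible}

The MA(q) characteristic polynomial is P(z) = 1 + 1.147z - 1.201z^2.
Invertibility requires all roots to lie outside the unit circle, i.e. |z| > 1 for every root.
Set 1 + (1.147) z + (-1.201) z^2 = 0, i.e. a z^2 + b z + c = 0 with a = -1.201, b = 1.147, c = 1.
Discriminant D = b^2 - 4ac = (1.147)^2 - 4*(-1.201)*1 = 1.315609 - (-4.804) = 6.119609.
D >= 0, so the roots are real: z = (-b +/- sqrt(D)) / (2a) = (-1.147 +/- 2.473784) / (-2.402).
  z_1 = (-1.147 + 2.473784) / (-2.402) = -0.5524,   |z_1| = 0.5524.
  z_2 = (-1.147 - 2.473784) / (-2.402) = 1.5074,   |z_2| = 1.5074.
Moduli of all roots: 0.5524, 1.5074.
All moduli strictly greater than 1? No.
Verdict: Not invertible.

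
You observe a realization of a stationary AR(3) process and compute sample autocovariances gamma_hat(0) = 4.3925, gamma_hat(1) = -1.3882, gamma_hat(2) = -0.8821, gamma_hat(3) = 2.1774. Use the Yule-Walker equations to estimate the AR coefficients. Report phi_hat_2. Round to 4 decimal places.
\hat\phi_{2} = -0.1730

The Yule-Walker equations for an AR(p) process read, in matrix form,
  Gamma_p phi = r_p,   with   (Gamma_p)_{ij} = gamma(|i - j|),
                       (r_p)_i = gamma(i),   i,j = 1..p.
Substitute the sample gammas (Toeplitz matrix and right-hand side of size 3):
  Gamma_p = [[4.3925, -1.3882, -0.8821], [-1.3882, 4.3925, -1.3882], [-0.8821, -1.3882, 4.3925]]
  r_p     = [-1.3882, -0.8821, 2.1774]
Written out (R1..R3):
  (R1) 4.3925 phi_1 - 1.3882 phi_2 - 0.8821 phi_3 = -1.3882
  (R2) -1.3882 phi_1 + 4.3925 phi_2 - 1.3882 phi_3 = -0.8821
  (R3) -0.8821 phi_1 - 1.3882 phi_2 + 4.3925 phi_3 = 2.1774
Gaussian elimination:
  R2 <- R2 - (-1.3882/4.3925) R1 = R2 - (-0.316039) R1:  3.953775 phi_2 - 1.666978 phi_3 = -1.320825
  R3 <- R3 - (-0.8821/4.3925) R1 = R3 - (-0.20082) R1:  -1.666978 phi_2 + 4.215357 phi_3 = 1.898622
  R3 <- R3 - (-1.666978/3.953775) R2 = R3 - (-0.421617) R2:  3.512531 phi_3 = 1.34174
Back-substitution:
  phi_hat_3 = 1.34174 / 3.512531 = 0.381987
  phi_hat_2 = (-1.320825 - (-1.666978)(0.381987)) / 3.953775 = -0.173015
  phi_hat_1 = (-1.3882 - (-1.3882)(-0.173015) - (-0.8821)(0.381987)) / 4.3925 = -0.294008
So phi_hat = [-0.2940, -0.1730, 0.3820].
Therefore phi_hat_2 = -0.1730.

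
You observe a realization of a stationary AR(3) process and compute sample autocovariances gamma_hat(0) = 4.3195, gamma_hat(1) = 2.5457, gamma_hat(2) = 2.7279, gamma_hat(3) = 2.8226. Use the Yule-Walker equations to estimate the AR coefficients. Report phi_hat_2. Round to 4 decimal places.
\hat\phi_{2} = 0.3180

The Yule-Walker equations for an AR(p) process read, in matrix form,
  Gamma_p phi = r_p,   with   (Gamma_p)_{ij} = gamma(|i - j|),
                       (r_p)_i = gamma(i),   i,j = 1..p.
Substitute the sample gammas (Toeplitz matrix and right-hand side of size 3):
  Gamma_p = [[4.3195, 2.5457, 2.7279], [2.5457, 4.3195, 2.5457], [2.7279, 2.5457, 4.3195]]
  r_p     = [2.5457, 2.7279, 2.8226]
Written out (R1..R3):
  (R1) 4.3195 phi_1 + 2.5457 phi_2 + 2.7279 phi_3 = 2.5457
  (R2) 2.5457 phi_1 + 4.3195 phi_2 + 2.5457 phi_3 = 2.7279
  (R3) 2.7279 phi_1 + 2.5457 phi_2 + 4.3195 phi_3 = 2.8226
Gaussian elimination:
  R2 <- R2 - (2.5457/4.3195) R1 = R2 - (0.589351) R1:  2.81919 phi_2 + 0.93801 phi_3 = 1.22759
  R3 <- R3 - (2.7279/4.3195) R1 = R3 - (0.631531) R1:  0.93801 phi_2 + 2.596745 phi_3 = 1.21491
  R3 <- R3 - (0.93801/2.81919) R2 = R3 - (0.332723) R2:  2.284647 phi_3 = 0.806463
Back-substitution:
  phi_hat_3 = 0.806463 / 2.284647 = 0.352992
  phi_hat_2 = (1.22759 - (0.93801)(0.352992)) / 2.81919 = 0.317992
  phi_hat_1 = (2.5457 - (2.5457)(0.317992) - (2.7279)(0.352992)) / 4.3195 = 0.179016
So phi_hat = [0.1790, 0.3180, 0.3530].
Therefore phi_hat_2 = 0.3180.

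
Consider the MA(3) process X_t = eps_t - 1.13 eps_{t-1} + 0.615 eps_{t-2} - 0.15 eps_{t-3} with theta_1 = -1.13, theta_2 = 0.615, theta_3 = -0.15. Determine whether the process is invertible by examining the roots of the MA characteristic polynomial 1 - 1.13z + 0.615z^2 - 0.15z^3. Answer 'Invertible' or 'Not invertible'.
\text{Invertible}

The MA(q) characteristic polynomial is P(z) = 1 - 1.13z + 0.615z^2 - 0.15z^3.
Invertibility requires all roots to lie outside the unit circle, i.e. |z| > 1 for every root.
Degree 3: look for a simple real root z0 first, then factor out (1 - z/z0) and solve the remaining quadratic.
Testing z0 = 2: P(2) = 1 + (-1.13)(2) + (0.615)(2)^2 + (-0.15)(2)^3
  = 1 + (-2.26) + (2.46) + (-1.2) = 0.  So z_0 = 2 is a root, |z_0| = 2.
Divide out the factor (1 - 0.5 z) = (1 - z/z0) (since 1/z0 = 0.5):
  P(z) = (1 - 0.5 z)(1 + (-0.63) z + (0.3) z^2)
  [check: z-coef -0.63 - (0.5) = -1.13; z^2-coef 0.3 - (0.5)(-0.63) = 0.615; z^3-coef -(0.5)(0.3) = -0.15.]
Remaining roots from the quadratic factor 1 + (-0.63) z + (0.3) z^2:
  Set 1 + (-0.63) z + (0.3) z^2 = 0, i.e. a z^2 + b z + c = 0 with a = 0.3, b = -0.63, c = 1.
  Discriminant D = b^2 - 4ac = (-0.63)^2 - 4*(0.3)*1 = 0.3969 - (1.2) = -0.8031.
  D < 0, so the roots are the complex-conjugate pair z = (-b +/- i sqrt(-D)) / (2a) = 1.05 +/- 1.4936i.
  For a conjugate pair |z|^2 = z * conj(z) = (product of roots) = c/a = 1/(0.3) = 3.333333, so |z| = sqrt(3.333333) = 1.8257 for both roots.
Moduli of all roots: 2.0000, 1.8257, 1.8257.
All moduli strictly greater than 1? Yes.
Verdict: Invertible.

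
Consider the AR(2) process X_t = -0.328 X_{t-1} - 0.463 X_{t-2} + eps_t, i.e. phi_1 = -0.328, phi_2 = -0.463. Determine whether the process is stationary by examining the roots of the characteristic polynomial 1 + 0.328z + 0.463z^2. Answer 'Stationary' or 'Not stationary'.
\text{Stationary}

The AR(p) characteristic polynomial is P(z) = 1 + 0.328z + 0.463z^2.
Stationarity requires all roots to lie outside the unit circle, i.e. |z| > 1 for every root.
Set 1 + (0.328) z + (0.463) z^2 = 0, i.e. a z^2 + b z + c = 0 with a = 0.463, b = 0.328, c = 1.
Discriminant D = b^2 - 4ac = (0.328)^2 - 4*(0.463)*1 = 0.107584 - (1.852) = -1.744416.
D < 0, so the roots are the complex-conjugate pair z = (-b +/- i sqrt(-D)) / (2a) = -0.3542 +/- 1.4263i.
For a conjugate pair |z|^2 = z * conj(z) = (product of roots) = c/a = 1/(0.463) = 2.159827, so |z| = sqrt(2.159827) = 1.4696 for both roots.
Moduli of all roots: 1.4696, 1.4696.
All moduli strictly greater than 1? Yes.
Verdict: Stationary.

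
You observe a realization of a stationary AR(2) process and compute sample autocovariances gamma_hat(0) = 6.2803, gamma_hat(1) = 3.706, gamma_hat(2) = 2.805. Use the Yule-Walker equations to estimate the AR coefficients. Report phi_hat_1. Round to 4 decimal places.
\hat\phi_{1} = 0.5010

The Yule-Walker equations for an AR(p) process read, in matrix form,
  Gamma_p phi = r_p,   with   (Gamma_p)_{ij} = gamma(|i - j|),
                       (r_p)_i = gamma(i),   i,j = 1..p.
Substitute the sample gammas (Toeplitz matrix and right-hand side of size 2):
  Gamma_p = [[6.2803, 3.706], [3.706, 6.2803]]
  r_p     = [3.706, 2.805]
Written out:
  6.2803 phi_1 + 3.706 phi_2 = 3.706
  3.706 phi_1 + 6.2803 phi_2 = 2.805
Solve by Cramer's rule:
  det = gamma(0)^2 - gamma(1)^2 = (6.2803)^2 - (3.706)^2 = 39.44216809 - 13.734436 = 25.70773209
  phi_hat_1 = [gamma(1) gamma(0) - gamma(1) gamma(2)] / det = [(3.706)(6.2803) - (3.706)(2.805)] / 25.70773209 = 12.8794618 / 25.70773209 = 0.501
  phi_hat_2 = [gamma(0) gamma(2) - gamma(1)^2] / det = [(6.2803)(2.805) - (3.706)^2] / 25.70773209 = 3.8818055 / 25.70773209 = 0.151
So phi_hat = [0.5010, 0.1510].
Therefore phi_hat_1 = 0.5010.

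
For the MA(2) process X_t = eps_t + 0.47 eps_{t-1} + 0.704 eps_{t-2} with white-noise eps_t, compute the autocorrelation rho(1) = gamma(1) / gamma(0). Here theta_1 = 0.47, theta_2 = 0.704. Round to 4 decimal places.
\rho(1) = 0.4666

For an MA(q) process with theta_0 = 1, the autocovariance is
  gamma(k) = sigma^2 * sum_{i=0..q-k} theta_i * theta_{i+k},
and rho(k) = gamma(k) / gamma(0). Sigma^2 cancels.
  numerator   = (1)*(0.47) + (0.47)*(0.704) = 0.80088.
  denominator = (1)^2 + (0.47)^2 + (0.704)^2 = 1.716516.
  rho(1) = 0.80088 / 1.716516 = 0.4666.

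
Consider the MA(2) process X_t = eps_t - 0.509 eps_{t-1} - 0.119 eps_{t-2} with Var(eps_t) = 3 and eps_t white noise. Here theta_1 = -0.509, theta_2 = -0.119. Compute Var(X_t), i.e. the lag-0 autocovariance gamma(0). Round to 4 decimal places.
\gamma(0) = 3.8197

For an MA(q) process X_t = eps_t + sum_i theta_i eps_{t-i} with
Var(eps_t) = sigma^2, the variance is
  gamma(0) = sigma^2 * (1 + sum_i theta_i^2).
  sum_i theta_i^2 = (-0.509)^2 + (-0.119)^2 = 0.259081 + 0.014161 = 0.273242.
  gamma(0) = 3 * (1 + 0.273242) = 3 * 1.273242 = 3.819726, which rounds to 3.8197.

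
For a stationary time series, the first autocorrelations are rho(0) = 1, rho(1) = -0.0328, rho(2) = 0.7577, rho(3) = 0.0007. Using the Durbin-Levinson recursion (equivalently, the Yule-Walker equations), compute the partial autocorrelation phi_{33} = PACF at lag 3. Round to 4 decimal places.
\phi_{33} = 0.0741

The PACF at lag k is phi_{kk}, the last component of the solution
to the Yule-Walker system G_k phi = r_k where
  (G_k)_{ij} = rho(|i - j|), (r_k)_i = rho(i), i,j = 1..k.
Equivalently, Durbin-Levinson gives phi_{kk} iteratively:
  phi_{11} = rho(1)
  phi_{kk} = [rho(k) - sum_{j=1..k-1} phi_{k-1,j} rho(k-j)]
            / [1 - sum_{j=1..k-1} phi_{k-1,j} rho(j)],
  phi_{k,j} = phi_{k-1,j} - phi_{kk} phi_{k-1,k-j},  j = 1..k-1.
Step k = 1:
  phi_11 = rho(1) = -0.0328.
Step k = 2:
  phi_22 = [rho(2) - phi_11 rho(1)] / [1 - phi_11 rho(1)] = [0.7577 - (-0.0328)(-0.0328)] / [1 - (-0.0328)(-0.0328)]
         = 0.75662416 / 0.99892416 = 0.757439.
  Update: phi_21 = phi_11 - phi_22 phi_11 = -0.0328 - (0.757439)(-0.0328) = -0.007956.
Step k = 3:
  phi_33 = [rho(3) - phi_21 rho(2) - phi_22 rho(1)] / [1 - phi_21 rho(1) - phi_22 rho(2)]
    numerator   = 0.0007 - (-0.007956)(0.7577) - (0.757439)(-0.0328) = 0.03157226
    denominator = 1 - (-0.007956)(-0.0328) - (0.757439)(0.7577) = 0.42582748
  phi_33 = 0.03157226 / 0.42582748 = 0.0741.
Therefore phi_{33} = 0.0741.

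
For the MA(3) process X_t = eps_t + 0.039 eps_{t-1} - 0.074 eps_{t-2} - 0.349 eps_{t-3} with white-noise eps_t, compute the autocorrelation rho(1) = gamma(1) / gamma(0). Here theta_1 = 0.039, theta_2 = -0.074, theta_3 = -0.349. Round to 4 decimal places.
\rho(1) = 0.0549

For an MA(q) process with theta_0 = 1, the autocovariance is
  gamma(k) = sigma^2 * sum_{i=0..q-k} theta_i * theta_{i+k},
and rho(k) = gamma(k) / gamma(0). Sigma^2 cancels.
  numerator   = (1)*(0.039) + (0.039)*(-0.074) + (-0.074)*(-0.349) = 0.06194.
  denominator = (1)^2 + (0.039)^2 + (-0.074)^2 + (-0.349)^2 = 1.128798.
  rho(1) = 0.06194 / 1.128798 = 0.0549.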